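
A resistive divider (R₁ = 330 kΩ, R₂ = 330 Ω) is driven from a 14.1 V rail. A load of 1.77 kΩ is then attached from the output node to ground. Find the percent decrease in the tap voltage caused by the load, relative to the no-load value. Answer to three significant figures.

Unloaded V = 14.1 × 330/330300 = 0.01409 V.
Loaded: R₂‖R_L = 278.1 Ω, giving V = 14.1 × 278.1/330300 = 0.01187 V.
Drop = (0.01409 − 0.01187) / 0.01409 = 15.7 %.

15.7 %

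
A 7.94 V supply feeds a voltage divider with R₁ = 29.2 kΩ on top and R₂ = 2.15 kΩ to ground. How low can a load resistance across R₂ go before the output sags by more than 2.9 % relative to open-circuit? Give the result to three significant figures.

R_L(min) ≈ 67.1 kΩ

Output resistance R_th = R₁‖R₂ = (29.2 × 2.15)/31.35 = 2.003 kΩ.
The fractional drop is R_th/(R_th + R_L); requiring this ≤ 0.0290 gives R_L ≥ R_th(1/0.0290 − 1) = 2.003 × 33.48 = 67.1 kΩ.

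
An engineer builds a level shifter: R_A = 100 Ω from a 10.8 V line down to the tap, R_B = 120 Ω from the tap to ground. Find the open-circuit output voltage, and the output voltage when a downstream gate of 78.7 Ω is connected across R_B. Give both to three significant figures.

Open-circuit: V = 10.8 × 120/(100 + 120) = 5.89 V.
With the load, R_B becomes R_B‖R_L = 47.53 Ω, so V = 10.8 × 47.53/147.5 = 3.48 V.

Unloaded: 5.89 V; loaded: 3.48 V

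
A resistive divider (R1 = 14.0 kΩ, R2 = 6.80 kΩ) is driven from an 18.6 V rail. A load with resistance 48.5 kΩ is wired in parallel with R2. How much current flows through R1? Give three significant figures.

R2‖R_L = 5.964 kΩ, so the source sees R1 + R2‖R_L = 19.96 kΩ.
I = 18.6 V / 19.96 kΩ = 0.932 mA.

I ≈ 0.932 mA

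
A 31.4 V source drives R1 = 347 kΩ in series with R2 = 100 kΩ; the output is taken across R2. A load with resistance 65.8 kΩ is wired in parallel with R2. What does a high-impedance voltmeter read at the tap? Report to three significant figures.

V_out ≈ 3.22 V

The load sits in parallel with R2: R2‖R_L = (100 × 65.8) / (100 + 65.8) = 39.69 kΩ.
V_out = 31.4 × 39.69 / (347 + 39.69) = 31.4 × 39.69/386.7 = 3.22 V.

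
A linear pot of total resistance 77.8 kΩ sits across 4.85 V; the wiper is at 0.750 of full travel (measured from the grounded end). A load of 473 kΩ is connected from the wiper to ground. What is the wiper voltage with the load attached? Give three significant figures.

The wiper splits the pot into (1−α)R = 19.45 kΩ above and αR = 58.35 kΩ below.
Lower section ‖ load = 51.94 kΩ.
V_wiper = 4.85 × 51.94/(19.45 + 51.94) = 3.53 V.

V ≈ 3.53 V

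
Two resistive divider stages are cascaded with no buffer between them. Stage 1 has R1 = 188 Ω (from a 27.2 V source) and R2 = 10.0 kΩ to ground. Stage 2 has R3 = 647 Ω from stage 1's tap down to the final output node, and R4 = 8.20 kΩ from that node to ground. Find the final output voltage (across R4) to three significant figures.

Stage 2 presents R3+R4 = 8847 Ω as a load on stage 1's tap.
Stage 1's lower leg becomes R2‖(R3+R4) = 4694 Ω, so V_mid = 27.2 × 4694/4882 = 26.15 V.
Stage 2 is itself unloaded: V_out = V_mid × R4/(R3+R4) = 26.15 × 8200/8847 = 24.2 V.

V_out ≈ 24.2 V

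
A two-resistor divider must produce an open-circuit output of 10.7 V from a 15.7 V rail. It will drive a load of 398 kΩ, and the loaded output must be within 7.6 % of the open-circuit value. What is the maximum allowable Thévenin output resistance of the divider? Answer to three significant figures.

R_th ≤ 32.7 kΩ

Loading drop = R_th/(R_th + R_L) ≤ 0.0760, so R_th ≤ R_L · ε/(1−ε) = 398 kΩ × 0.0760/0.9240 = 32.7 kΩ.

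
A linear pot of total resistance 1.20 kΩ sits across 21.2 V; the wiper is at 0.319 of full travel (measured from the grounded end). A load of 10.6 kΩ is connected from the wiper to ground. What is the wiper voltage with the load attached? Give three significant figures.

V ≈ 6.60 V

The wiper splits the pot into (1−α)R = 817.2 Ω above and αR = 382.8 Ω below.
Lower section ‖ load = 369.5 Ω.
V_wiper = 21.2 × 369.5/(817.2 + 369.5) = 6.60 V.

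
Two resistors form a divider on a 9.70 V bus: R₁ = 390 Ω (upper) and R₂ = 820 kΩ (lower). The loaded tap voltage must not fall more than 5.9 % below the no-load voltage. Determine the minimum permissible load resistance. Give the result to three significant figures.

Output resistance R_th = R₁‖R₂ = (390 × 820000)/820400 = 389.8 Ω.
The fractional drop is R_th/(R_th + R_L); requiring this ≤ 0.0590 gives R_L ≥ R_th(1/0.0590 − 1) = 389.8 × 15.95 = 6.22 kΩ.

R_L(min) ≈ 6.22 kΩ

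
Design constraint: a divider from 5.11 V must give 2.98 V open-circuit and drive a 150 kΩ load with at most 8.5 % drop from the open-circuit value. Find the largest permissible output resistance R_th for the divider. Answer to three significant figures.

R_th ≤ 13.9 kΩ

Loading drop = R_th/(R_th + R_L) ≤ 0.0850, so R_th ≤ R_L · ε/(1−ε) = 150 kΩ × 0.0850/0.9150 = 13.9 kΩ.
(Any R1, R2 with R2/(R1+R2) = 0.583 and R1‖R2 ≤ 13.9 kΩ will meet the spec.)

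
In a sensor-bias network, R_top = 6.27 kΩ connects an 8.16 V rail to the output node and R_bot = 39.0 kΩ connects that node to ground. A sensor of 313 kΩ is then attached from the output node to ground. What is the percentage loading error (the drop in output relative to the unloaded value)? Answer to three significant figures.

The divider's output (Thévenin) resistance is R_top‖R_bot = 5.402 kΩ.
Fractional drop under load = R_th/(R_th + R_L) = 5.402 / (5.402 + 313) = 0.01696.
So the output falls by 1.70 %.

1.70 %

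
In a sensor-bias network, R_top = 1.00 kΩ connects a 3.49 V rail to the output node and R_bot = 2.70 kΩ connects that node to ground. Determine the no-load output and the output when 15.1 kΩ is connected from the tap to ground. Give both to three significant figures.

Unloaded: 2.55 V; loaded: 2.43 V

Open-circuit: V = 3.49 × 2.70/(1.00 + 2.70) = 2.55 V.
With the load, R_bot becomes R_bot‖R_L = 2.290 kΩ, so V = 3.49 × 2.290/3.290 = 2.43 V.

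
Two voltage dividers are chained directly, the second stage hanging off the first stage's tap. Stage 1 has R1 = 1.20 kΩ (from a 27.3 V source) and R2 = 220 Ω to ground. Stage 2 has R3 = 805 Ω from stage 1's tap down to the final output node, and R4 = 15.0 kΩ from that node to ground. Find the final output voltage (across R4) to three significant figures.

V_out ≈ 3.97 V

Stage 2 presents R3+R4 = 15800 Ω as a load on stage 1's tap.
Stage 1's lower leg becomes R2‖(R3+R4) = 217.0 Ω, so V_mid = 27.3 × 217.0/1417 = 4.180 V.
Stage 2 is itself unloaded: V_out = V_mid × R4/(R3+R4) = 4.180 × 15000/15800 = 3.97 V.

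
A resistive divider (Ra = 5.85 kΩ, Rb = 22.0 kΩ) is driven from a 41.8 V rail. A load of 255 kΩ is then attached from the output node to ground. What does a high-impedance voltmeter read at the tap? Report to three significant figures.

The load sits in parallel with Rb: Rb‖R_L = (22.0 × 255) / (22.0 + 255) = 20.25 kΩ.
V_out = 41.8 × 20.25 / (5.85 + 20.25) = 41.8 × 20.25/26.10 = 32.4 V.

V_out ≈ 32.4 V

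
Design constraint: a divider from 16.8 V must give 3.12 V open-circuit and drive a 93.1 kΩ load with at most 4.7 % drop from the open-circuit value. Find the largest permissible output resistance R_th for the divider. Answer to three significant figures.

R_th ≤ 4.59 kΩ

Loading drop = R_th/(R_th + R_L) ≤ 0.0470, so R_th ≤ R_L · ε/(1−ε) = 93.1 kΩ × 0.0470/0.9530 = 4.59 kΩ.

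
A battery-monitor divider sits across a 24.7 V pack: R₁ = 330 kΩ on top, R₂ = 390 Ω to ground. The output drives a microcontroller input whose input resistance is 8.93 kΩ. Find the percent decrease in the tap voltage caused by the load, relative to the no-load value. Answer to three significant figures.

The divider's output (Thévenin) resistance is R₁‖R₂ = 389.5 Ω.
Fractional drop under load = R_th/(R_th + R_L) = 389.5 / (389.5 + 8930) = 0.04180.
So the output falls by 4.18 %.

4.18 %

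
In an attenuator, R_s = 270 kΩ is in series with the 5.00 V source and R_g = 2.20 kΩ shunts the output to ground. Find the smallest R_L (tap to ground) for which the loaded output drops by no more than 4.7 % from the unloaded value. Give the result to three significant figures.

Output resistance R_th = R_s‖R_g = (270 × 2.20)/272.2 = 2.182 kΩ.
The fractional drop is R_th/(R_th + R_L); requiring this ≤ 0.0470 gives R_L ≥ R_th(1/0.0470 − 1) = 2.182 × 20.28 = 44.2 kΩ.

R_L(min) ≈ 44.2 kΩ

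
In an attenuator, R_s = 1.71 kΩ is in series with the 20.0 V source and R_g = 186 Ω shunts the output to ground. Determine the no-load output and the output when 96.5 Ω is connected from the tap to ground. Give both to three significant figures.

Unloaded: 1.96 V; loaded: 0.716 V

Open-circuit: V = 20.0 × 186/(1710 + 186) = 1.96 V.
With the load, R_g becomes R_g‖R_L = 63.54 Ω, so V = 20.0 × 63.54/1774 = 0.716 V.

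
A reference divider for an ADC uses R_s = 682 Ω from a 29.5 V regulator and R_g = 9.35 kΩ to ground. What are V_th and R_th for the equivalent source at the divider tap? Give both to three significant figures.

V_th = 27.5 V, R_th = 636 Ω

V_th is the open-circuit tap voltage: 29.5 × 9350/(682 + 9350) = 27.5 V.
With the supply zeroed, R_s and R_g appear in parallel from the tap: R_th = R_s‖R_g = (682 × 9350)/10030 = 636 Ω.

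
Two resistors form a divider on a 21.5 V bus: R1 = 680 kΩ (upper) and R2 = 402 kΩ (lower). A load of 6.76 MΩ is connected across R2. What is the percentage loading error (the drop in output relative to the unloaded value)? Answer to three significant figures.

The divider's output (Thévenin) resistance is R1‖R2 = 252.6 kΩ.
Fractional drop under load = R_th/(R_th + R_L) = 252.6 / (252.6 + 6760) = 0.03603.
So the output falls by 3.60 %.

3.60 %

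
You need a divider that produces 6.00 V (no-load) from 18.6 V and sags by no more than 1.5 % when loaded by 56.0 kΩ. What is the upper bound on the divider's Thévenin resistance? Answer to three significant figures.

Loading drop = R_th/(R_th + R_L) ≤ 0.0150, so R_th ≤ R_L · ε/(1−ε) = 56.0 kΩ × 0.0150/0.9850 = 853 Ω.

R_th ≤ 853 Ω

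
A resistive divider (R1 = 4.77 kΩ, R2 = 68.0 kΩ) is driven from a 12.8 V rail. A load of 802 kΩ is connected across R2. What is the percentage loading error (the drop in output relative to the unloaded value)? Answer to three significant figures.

The divider's output (Thévenin) resistance is R1‖R2 = 4.457 kΩ.
Fractional drop under load = R_th/(R_th + R_L) = 4.457 / (4.457 + 802) = 0.005527.
So the output falls by 0.553 %.

0.553 %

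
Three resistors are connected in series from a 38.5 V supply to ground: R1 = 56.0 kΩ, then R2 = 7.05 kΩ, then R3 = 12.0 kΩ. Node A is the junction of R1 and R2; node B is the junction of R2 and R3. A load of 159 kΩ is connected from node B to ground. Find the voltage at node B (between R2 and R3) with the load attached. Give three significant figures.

At node B, R3 is in parallel with the load: R3‖R_L = 11.16 kΩ.
Below node A the resistance is R2 + (R3‖R_L) = 18.21 kΩ, so V_A = 38.5 × 18.21/74.21 = 9.446 V.
Then V_B = V_A × (R3‖R_L)/(R2 + R3‖R_L) = 9.446 × 11.16/18.21 = 5.79 V.

V ≈ 5.79 V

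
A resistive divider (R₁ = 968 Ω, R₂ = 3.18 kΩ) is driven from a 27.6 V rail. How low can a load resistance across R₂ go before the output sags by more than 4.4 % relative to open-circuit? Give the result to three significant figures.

R_L(min) ≈ 16.1 kΩ

Output resistance R_th = R₁‖R₂ = (968 × 3180)/4148 = 742.1 Ω.
The fractional drop is R_th/(R_th + R_L); requiring this ≤ 0.0440 gives R_L ≥ R_th(1/0.0440 − 1) = 742.1 × 21.73 = 16.1 kΩ.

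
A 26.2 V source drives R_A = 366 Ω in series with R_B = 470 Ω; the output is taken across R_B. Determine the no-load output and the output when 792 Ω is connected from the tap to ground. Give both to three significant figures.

Unloaded: 14.7 V; loaded: 11.7 V

Open-circuit: V = 26.2 × 470/(366 + 470) = 14.7 V.
With the load, R_B becomes R_B‖R_L = 295.0 Ω, so V = 26.2 × 295.0/661.0 = 11.7 V.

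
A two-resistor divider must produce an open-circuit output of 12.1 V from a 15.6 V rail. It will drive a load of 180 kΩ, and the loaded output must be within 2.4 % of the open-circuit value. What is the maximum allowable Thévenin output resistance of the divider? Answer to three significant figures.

Loading drop = R_th/(R_th + R_L) ≤ 0.0240, so R_th ≤ R_L · ε/(1−ε) = 180 kΩ × 0.0240/0.9760 = 4.43 kΩ.
(Any R1, R2 with R2/(R1+R2) = 0.776 and R1‖R2 ≤ 4.43 kΩ will meet the spec.)

R_th ≤ 4.43 kΩ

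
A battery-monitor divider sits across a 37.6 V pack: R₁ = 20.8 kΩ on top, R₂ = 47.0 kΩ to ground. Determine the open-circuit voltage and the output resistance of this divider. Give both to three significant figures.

V_th = 26.1 V, R_th = 14.4 kΩ

V_th is the open-circuit tap voltage: 37.6 × 47.0/(20.8 + 47.0) = 26.1 V.
With the supply zeroed, R₁ and R₂ appear in parallel from the tap: R_th = R₁‖R₂ = (20.8 × 47.0)/67.80 = 14.4 kΩ.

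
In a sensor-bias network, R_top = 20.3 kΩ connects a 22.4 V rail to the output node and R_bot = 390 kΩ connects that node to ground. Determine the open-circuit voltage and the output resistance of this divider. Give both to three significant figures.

V_th = 21.3 V, R_th = 19.3 kΩ

V_th is the open-circuit tap voltage: 22.4 × 390/(20.3 + 390) = 21.3 V.
With the supply zeroed, R_top and R_bot appear in parallel from the tap: R_th = R_top‖R_bot = (20.3 × 390)/410.3 = 19.3 kΩ.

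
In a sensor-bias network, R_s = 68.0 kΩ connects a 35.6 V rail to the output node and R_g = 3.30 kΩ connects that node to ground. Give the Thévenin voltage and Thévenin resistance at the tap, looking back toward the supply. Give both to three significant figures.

V_th = 1.65 V, R_th = 3.15 kΩ

V_th is the open-circuit tap voltage: 35.6 × 3.30/(68.0 + 3.30) = 1.65 V.
With the supply zeroed, R_s and R_g appear in parallel from the tap: R_th = R_s‖R_g = (68.0 × 3.30)/71.30 = 3.15 kΩ.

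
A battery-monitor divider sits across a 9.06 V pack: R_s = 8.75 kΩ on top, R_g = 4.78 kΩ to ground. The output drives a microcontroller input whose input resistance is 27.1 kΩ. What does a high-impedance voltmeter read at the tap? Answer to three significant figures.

V_out ≈ 2.87 V

The load sits in parallel with R_g: R_g‖R_L = (4.78 × 27.1) / (4.78 + 27.1) = 4.063 kΩ.
V_out = 9.06 × 4.063 / (8.75 + 4.063) = 9.06 × 4.063/12.81 = 2.87 V.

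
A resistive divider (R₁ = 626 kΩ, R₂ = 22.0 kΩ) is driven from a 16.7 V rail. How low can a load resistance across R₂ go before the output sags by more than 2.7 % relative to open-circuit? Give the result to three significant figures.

R_L(min) ≈ 766 kΩ

Output resistance R_th = R₁‖R₂ = (626 × 22.0)/648.0 = 21.25 kΩ.
The fractional drop is R_th/(R_th + R_L); requiring this ≤ 0.0270 gives R_L ≥ R_th(1/0.0270 − 1) = 21.25 × 36.04 = 766 kΩ.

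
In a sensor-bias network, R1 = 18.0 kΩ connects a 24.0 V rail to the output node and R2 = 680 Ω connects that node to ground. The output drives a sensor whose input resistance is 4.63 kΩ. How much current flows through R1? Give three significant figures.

R2‖R_L = 592.9 Ω, so the source sees R1 + R2‖R_L = 18590 Ω.
I = 24.0 V / 18590 Ω = 1.29 mA.

I ≈ 1.29 mA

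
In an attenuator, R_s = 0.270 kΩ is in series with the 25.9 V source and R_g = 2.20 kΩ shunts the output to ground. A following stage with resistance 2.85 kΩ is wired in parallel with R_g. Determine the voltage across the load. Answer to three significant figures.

The load sits in parallel with R_g: R_g‖R_L = (2200 × 2850) / (2200 + 2850) = 1242 Ω.
V_out = 25.9 × 1242 / (270 + 1242) = 25.9 × 1242/1512 = 21.3 V.
(Unloaded it would have been 23.1 V.)

V_out ≈ 21.3 V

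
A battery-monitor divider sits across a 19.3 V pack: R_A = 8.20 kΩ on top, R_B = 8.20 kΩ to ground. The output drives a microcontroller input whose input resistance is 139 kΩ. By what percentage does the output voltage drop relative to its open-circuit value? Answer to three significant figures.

2.87 %

The divider's output (Thévenin) resistance is R_A‖R_B = 4.100 kΩ.
Fractional drop under load = R_th/(R_th + R_L) = 4.100 / (4.100 + 139) = 0.02865.
So the output falls by 2.87 %.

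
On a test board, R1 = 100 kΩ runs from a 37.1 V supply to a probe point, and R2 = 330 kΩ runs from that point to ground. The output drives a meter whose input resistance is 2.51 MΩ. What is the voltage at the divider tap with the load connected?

The load sits in parallel with R2: R2‖R_L = (330 × 2510) / (330 + 2510) = 291.7 kΩ.
V_out = 37.1 × 291.7 / (100 + 291.7) = 37.1 × 291.7/391.7 = 27.6 V.

V_out ≈ 27.6 V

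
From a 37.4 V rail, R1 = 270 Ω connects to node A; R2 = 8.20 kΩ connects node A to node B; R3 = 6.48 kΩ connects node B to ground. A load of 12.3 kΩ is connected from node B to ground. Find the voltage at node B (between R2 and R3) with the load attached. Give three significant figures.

At node B, R3 is in parallel with the load: R3‖R_L = 4244 Ω.
Below node A the resistance is R2 + (R3‖R_L) = 12440 Ω, so V_A = 37.4 × 12440/12710 = 36.61 V.
Then V_B = V_A × (R3‖R_L)/(R2 + R3‖R_L) = 36.61 × 4244/12440 = 12.5 V.

V ≈ 12.5 V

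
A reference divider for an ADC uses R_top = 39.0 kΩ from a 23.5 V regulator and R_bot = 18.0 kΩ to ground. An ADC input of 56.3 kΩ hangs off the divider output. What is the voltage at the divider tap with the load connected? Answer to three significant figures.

V_out ≈ 6.09 V

The load sits in parallel with R_bot: R_bot‖R_L = (18.0 × 56.3) / (18.0 + 56.3) = 13.64 kΩ.
V_out = 23.5 × 13.64 / (39.0 + 13.64) = 23.5 × 13.64/52.64 = 6.09 V.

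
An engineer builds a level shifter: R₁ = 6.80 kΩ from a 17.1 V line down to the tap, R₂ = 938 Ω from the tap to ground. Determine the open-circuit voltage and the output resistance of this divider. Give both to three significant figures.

V_th = 2.07 V, R_th = 824 Ω

V_th is the open-circuit tap voltage: 17.1 × 938/(6800 + 938) = 2.07 V.
With the supply zeroed, R₁ and R₂ appear in parallel from the tap: R_th = R₁‖R₂ = (6800 × 938)/7738 = 824 Ω.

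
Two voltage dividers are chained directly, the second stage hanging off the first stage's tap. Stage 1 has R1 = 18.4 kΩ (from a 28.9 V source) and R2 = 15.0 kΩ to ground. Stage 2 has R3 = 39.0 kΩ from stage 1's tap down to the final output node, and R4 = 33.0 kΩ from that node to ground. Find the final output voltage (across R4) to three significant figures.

Stage 2 presents R3+R4 = 72.00 kΩ as a load on stage 1's tap.
Stage 1's lower leg becomes R2‖(R3+R4) = 12.41 kΩ, so V_mid = 28.9 × 12.41/30.81 = 11.64 V.
Stage 2 is itself unloaded: V_out = V_mid × R4/(R3+R4) = 11.64 × 33.0/72.00 = 5.34 V.

V_out ≈ 5.34 V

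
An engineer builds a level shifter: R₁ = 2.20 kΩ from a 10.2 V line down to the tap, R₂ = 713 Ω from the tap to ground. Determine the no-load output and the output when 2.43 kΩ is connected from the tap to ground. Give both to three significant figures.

Unloaded: 2.50 V; loaded: 2.04 V

Open-circuit: V = 10.2 × 713/(2200 + 713) = 2.50 V.
With the load, R₂ becomes R₂‖R_L = 551.3 Ω, so V = 10.2 × 551.3/2751 = 2.04 V.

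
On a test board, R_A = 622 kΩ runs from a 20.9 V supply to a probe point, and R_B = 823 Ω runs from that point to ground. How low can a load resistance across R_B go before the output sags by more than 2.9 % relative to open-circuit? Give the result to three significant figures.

R_L(min) ≈ 27.5 kΩ

Output resistance R_th = R_A‖R_B = (622000 × 823)/622800 = 821.9 Ω.
The fractional drop is R_th/(R_th + R_L); requiring this ≤ 0.0290 gives R_L ≥ R_th(1/0.0290 − 1) = 821.9 × 33.48 = 27.5 kΩ.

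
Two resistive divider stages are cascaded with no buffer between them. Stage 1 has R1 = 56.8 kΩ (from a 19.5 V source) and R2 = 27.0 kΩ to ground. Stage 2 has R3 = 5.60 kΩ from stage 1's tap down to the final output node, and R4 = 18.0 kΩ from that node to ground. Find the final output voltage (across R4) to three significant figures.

Stage 2 presents R3+R4 = 23.60 kΩ as a load on stage 1's tap.
Stage 1's lower leg becomes R2‖(R3+R4) = 12.59 kΩ, so V_mid = 19.5 × 12.59/69.39 = 3.539 V.
Stage 2 is itself unloaded: V_out = V_mid × R4/(R3+R4) = 3.539 × 18.0/23.60 = 2.70 V.

V_out ≈ 2.70 V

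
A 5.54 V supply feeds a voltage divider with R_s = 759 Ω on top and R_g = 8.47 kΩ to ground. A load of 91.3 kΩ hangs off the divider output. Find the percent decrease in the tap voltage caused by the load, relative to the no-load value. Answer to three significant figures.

0.757 %

The divider's output (Thévenin) resistance is R_s‖R_g = 696.6 Ω.
Fractional drop under load = R_th/(R_th + R_L) = 696.6 / (696.6 + 91300) = 0.007572.
So the output falls by 0.757 %.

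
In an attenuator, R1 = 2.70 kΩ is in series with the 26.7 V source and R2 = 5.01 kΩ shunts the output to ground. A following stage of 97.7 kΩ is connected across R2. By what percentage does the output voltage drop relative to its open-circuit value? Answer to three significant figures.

1.76 %

The divider's output (Thévenin) resistance is R1‖R2 = 1.754 kΩ.
Fractional drop under load = R_th/(R_th + R_L) = 1.754 / (1.754 + 97.7) = 0.01764.
So the output falls by 1.76 %.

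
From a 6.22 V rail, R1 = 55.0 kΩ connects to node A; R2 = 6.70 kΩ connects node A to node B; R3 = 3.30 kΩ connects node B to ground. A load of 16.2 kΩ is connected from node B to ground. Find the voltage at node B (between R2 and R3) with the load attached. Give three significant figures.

At node B, R3 is in parallel with the load: R3‖R_L = 2.742 kΩ.
Below node A the resistance is R2 + (R3‖R_L) = 9.442 kΩ, so V_A = 6.22 × 9.442/64.44 = 0.9113 V.
Then V_B = V_A × (R3‖R_L)/(R2 + R3‖R_L) = 0.9113 × 2.742/9.442 = 0.265 V.

V ≈ 0.265 V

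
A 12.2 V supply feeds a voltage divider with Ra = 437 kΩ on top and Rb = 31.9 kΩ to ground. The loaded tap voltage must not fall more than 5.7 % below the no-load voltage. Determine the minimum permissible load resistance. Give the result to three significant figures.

Output resistance R_th = Ra‖Rb = (437 × 31.9)/468.9 = 29.73 kΩ.
The fractional drop is R_th/(R_th + R_L); requiring this ≤ 0.0570 gives R_L ≥ R_th(1/0.0570 − 1) = 29.73 × 16.54 = 492 kΩ.

R_L(min) ≈ 492 kΩ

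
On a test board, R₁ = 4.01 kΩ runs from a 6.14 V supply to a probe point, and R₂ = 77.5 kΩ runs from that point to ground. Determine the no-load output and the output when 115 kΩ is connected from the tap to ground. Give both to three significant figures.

Unloaded: 5.84 V; loaded: 5.65 V

Open-circuit: V = 6.14 × 77.5/(4.01 + 77.5) = 5.84 V.
With the load, R₂ becomes R₂‖R_L = 46.30 kΩ, so V = 6.14 × 46.30/50.31 = 5.65 V.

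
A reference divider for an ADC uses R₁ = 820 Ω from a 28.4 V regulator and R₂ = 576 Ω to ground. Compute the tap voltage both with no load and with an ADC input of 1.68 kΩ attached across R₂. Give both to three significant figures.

Unloaded: 11.7 V; loaded: 9.75 V

Open-circuit: V = 28.4 × 576/(820 + 576) = 11.7 V.
With the load, R₂ becomes R₂‖R_L = 428.9 Ω, so V = 28.4 × 428.9/1249 = 9.75 V.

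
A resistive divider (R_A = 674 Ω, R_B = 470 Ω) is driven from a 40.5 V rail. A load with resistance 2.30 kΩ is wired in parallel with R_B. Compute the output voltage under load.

The load sits in parallel with R_B: R_B‖R_L = (470 × 2300) / (470 + 2300) = 390.3 Ω.
V_out = 40.5 × 390.3 / (674 + 390.3) = 40.5 × 390.3/1064 = 14.9 V.

V_out ≈ 14.9 V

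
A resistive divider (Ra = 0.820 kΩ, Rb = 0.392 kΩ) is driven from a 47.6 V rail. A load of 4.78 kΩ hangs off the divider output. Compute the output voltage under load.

The load sits in parallel with Rb: Rb‖R_L = (392 × 4780) / (392 + 4780) = 362.3 Ω.
V_out = 47.6 × 362.3 / (820 + 362.3) = 47.6 × 362.3/1182 = 14.6 V.
(Unloaded it would have been 15.4 V.)

V_out ≈ 14.6 V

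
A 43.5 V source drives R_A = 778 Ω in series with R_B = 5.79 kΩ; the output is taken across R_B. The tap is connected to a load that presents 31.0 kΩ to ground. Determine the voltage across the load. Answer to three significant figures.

The load sits in parallel with R_B: R_B‖R_L = (5790 × 31000) / (5790 + 31000) = 4879 Ω.
V_out = 43.5 × 4879 / (778 + 4879) = 43.5 × 4879/5657 = 37.5 V.

V_out ≈ 37.5 V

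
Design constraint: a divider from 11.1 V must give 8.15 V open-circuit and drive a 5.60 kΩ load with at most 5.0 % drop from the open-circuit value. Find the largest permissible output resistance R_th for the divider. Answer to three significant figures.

R_th ≤ 295 Ω

Loading drop = R_th/(R_th + R_L) ≤ 0.0500, so R_th ≤ R_L · ε/(1−ε) = 5.60 kΩ × 0.0500/0.9500 = 295 Ω.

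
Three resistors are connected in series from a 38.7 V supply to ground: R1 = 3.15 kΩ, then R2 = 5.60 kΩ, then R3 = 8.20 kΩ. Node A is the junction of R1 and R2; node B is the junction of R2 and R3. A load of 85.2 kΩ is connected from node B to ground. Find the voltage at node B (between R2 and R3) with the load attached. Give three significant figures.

V ≈ 17.8 V

At node B, R3 is in parallel with the load: R3‖R_L = 7.480 kΩ.
Below node A the resistance is R2 + (R3‖R_L) = 13.08 kΩ, so V_A = 38.7 × 13.08/16.23 = 31.19 V.
Then V_B = V_A × (R3‖R_L)/(R2 + R3‖R_L) = 31.19 × 7.480/13.08 = 17.8 V.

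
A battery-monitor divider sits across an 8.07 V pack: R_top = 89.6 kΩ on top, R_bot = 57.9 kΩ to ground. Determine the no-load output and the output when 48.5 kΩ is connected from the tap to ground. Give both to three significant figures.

Open-circuit: V = 8.07 × 57.9/(89.6 + 57.9) = 3.17 V.
With the load, R_bot becomes R_bot‖R_L = 26.39 kΩ, so V = 8.07 × 26.39/116.0 = 1.84 V.

Unloaded: 3.17 V; loaded: 1.84 V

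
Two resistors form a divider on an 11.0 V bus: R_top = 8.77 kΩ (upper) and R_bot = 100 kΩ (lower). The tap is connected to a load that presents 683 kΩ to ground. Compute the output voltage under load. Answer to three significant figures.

The load sits in parallel with R_bot: R_bot‖R_L = (100 × 683) / (100 + 683) = 87.23 kΩ.
V_out = 11.0 × 87.23 / (8.77 + 87.23) = 11.0 × 87.23/96.00 = 10.0 V.
(Unloaded it would have been 10.1 V.)

V_out ≈ 10.0 V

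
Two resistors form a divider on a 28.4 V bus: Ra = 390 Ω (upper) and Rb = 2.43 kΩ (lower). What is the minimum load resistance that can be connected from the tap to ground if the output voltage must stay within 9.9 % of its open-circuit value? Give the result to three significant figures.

R_L(min) ≈ 3.06 kΩ

Output resistance R_th = Ra‖Rb = (390 × 2430)/2820 = 336.1 Ω.
The fractional drop is R_th/(R_th + R_L); requiring this ≤ 0.0990 gives R_L ≥ R_th(1/0.0990 − 1) = 336.1 × 9.101 = 3.06 kΩ.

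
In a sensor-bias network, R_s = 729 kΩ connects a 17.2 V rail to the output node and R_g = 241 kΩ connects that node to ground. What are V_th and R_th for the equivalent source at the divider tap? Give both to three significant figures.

V_th is the open-circuit tap voltage: 17.2 × 241/(729 + 241) = 4.27 V.
With the supply zeroed, R_s and R_g appear in parallel from the tap: R_th = R_s‖R_g = (729 × 241)/970.0 = 181 kΩ.

V_th = 4.27 V, R_th = 181 kΩ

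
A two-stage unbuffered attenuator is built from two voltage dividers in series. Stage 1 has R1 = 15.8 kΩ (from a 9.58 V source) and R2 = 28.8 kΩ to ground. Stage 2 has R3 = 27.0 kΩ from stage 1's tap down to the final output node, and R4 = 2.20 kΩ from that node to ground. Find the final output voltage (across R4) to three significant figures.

V_out ≈ 0.345 V

Stage 2 presents R3+R4 = 29.20 kΩ as a load on stage 1's tap.
Stage 1's lower leg becomes R2‖(R3+R4) = 14.50 kΩ, so V_mid = 9.58 × 14.50/30.30 = 4.584 V.
Stage 2 is itself unloaded: V_out = V_mid × R4/(R3+R4) = 4.584 × 2.20/29.20 = 0.345 V.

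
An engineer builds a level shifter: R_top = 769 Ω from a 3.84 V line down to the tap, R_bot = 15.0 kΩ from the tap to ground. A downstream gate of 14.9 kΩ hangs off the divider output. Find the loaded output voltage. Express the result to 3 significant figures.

V_out ≈ 3.48 V

The load sits in parallel with R_bot: R_bot‖R_L = (15000 × 14900) / (15000 + 14900) = 7475 Ω.
V_out = 3.84 × 7475 / (769 + 7475) = 3.84 × 7475/8244 = 3.48 V.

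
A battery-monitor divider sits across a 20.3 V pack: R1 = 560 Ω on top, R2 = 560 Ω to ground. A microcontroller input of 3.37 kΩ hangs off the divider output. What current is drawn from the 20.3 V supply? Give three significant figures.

I ≈ 19.5 mA

R2‖R_L = 480.2 Ω, so the source sees R1 + R2‖R_L = 1040 Ω.
I = 20.3 V / 1040 Ω = 19.5 mA.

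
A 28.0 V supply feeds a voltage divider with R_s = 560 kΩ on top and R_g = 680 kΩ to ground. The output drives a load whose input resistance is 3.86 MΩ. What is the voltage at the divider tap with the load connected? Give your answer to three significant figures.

The load sits in parallel with R_g: R_g‖R_L = (680 × 3860) / (680 + 3860) = 578.1 kΩ.
V_out = 28.0 × 578.1 / (560 + 578.1) = 28.0 × 578.1/1138 = 14.2 V.
(Unloaded it would have been 15.4 V.)

V_out ≈ 14.2 V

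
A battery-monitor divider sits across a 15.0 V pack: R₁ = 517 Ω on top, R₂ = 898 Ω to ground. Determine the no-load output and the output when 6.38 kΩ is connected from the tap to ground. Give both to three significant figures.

Unloaded: 9.52 V; loaded: 9.05 V

Open-circuit: V = 15.0 × 898/(517 + 898) = 9.52 V.
With the load, R₂ becomes R₂‖R_L = 787.2 Ω, so V = 15.0 × 787.2/1304 = 9.05 V.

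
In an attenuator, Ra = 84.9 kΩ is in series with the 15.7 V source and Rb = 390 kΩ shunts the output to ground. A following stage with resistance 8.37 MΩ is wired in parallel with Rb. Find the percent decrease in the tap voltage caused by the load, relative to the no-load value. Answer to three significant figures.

The divider's output (Thévenin) resistance is Ra‖Rb = 69.72 kΩ.
Fractional drop under load = R_th/(R_th + R_L) = 69.72 / (69.72 + 8370) = 0.008261.
So the output falls by 0.826 %.

0.826 %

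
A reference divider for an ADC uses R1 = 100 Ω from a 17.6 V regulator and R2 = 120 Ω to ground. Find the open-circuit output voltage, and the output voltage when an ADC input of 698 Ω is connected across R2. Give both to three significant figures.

Unloaded: 9.60 V; loaded: 8.90 V

Open-circuit: V = 17.6 × 120/(100 + 120) = 9.60 V.
With the load, R2 becomes R2‖R_L = 102.4 Ω, so V = 17.6 × 102.4/202.4 = 8.90 V.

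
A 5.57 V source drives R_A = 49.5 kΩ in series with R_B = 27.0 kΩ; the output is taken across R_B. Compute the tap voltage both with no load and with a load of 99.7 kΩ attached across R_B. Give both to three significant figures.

Unloaded: 1.97 V; loaded: 1.67 V

Open-circuit: V = 5.57 × 27.0/(49.5 + 27.0) = 1.97 V.
With the load, R_B becomes R_B‖R_L = 21.25 kΩ, so V = 5.57 × 21.25/70.75 = 1.67 V.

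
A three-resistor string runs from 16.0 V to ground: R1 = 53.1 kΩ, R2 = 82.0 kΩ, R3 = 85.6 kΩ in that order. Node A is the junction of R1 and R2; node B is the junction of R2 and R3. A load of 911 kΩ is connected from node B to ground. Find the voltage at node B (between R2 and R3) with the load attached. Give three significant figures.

At node B, R3 is in parallel with the load: R3‖R_L = 78.25 kΩ.
Below node A the resistance is R2 + (R3‖R_L) = 160.2 kΩ, so V_A = 16.0 × 160.2/213.3 = 12.02 V.
Then V_B = V_A × (R3‖R_L)/(R2 + R3‖R_L) = 12.02 × 78.25/160.2 = 5.87 V.

V ≈ 5.87 V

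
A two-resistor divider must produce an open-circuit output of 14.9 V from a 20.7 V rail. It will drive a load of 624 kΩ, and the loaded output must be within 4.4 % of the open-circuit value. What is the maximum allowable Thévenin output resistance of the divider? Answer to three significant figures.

Loading drop = R_th/(R_th + R_L) ≤ 0.0440, so R_th ≤ R_L · ε/(1−ε) = 624 kΩ × 0.0440/0.9560 = 28.7 kΩ.
(Any R1, R2 with R2/(R1+R2) = 0.720 and R1‖R2 ≤ 28.7 kΩ will meet the spec.)

R_th ≤ 28.7 kΩ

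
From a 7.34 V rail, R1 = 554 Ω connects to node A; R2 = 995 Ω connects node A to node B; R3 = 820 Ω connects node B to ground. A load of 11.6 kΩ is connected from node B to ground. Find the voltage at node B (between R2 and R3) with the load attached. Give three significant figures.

V ≈ 2.43 V

At node B, R3 is in parallel with the load: R3‖R_L = 765.9 Ω.
Below node A the resistance is R2 + (R3‖R_L) = 1761 Ω, so V_A = 7.34 × 1761/2315 = 5.583 V.
Then V_B = V_A × (R3‖R_L)/(R2 + R3‖R_L) = 5.583 × 765.9/1761 = 2.43 V.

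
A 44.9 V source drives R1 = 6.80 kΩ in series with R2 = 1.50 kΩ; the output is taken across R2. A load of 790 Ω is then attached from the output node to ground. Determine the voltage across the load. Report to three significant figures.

V_out ≈ 3.18 V

The load sits in parallel with R2: R2‖R_L = (1500 × 790) / (1500 + 790) = 517.5 Ω.
V_out = 44.9 × 517.5 / (6800 + 517.5) = 44.9 × 517.5/7317 = 3.18 V.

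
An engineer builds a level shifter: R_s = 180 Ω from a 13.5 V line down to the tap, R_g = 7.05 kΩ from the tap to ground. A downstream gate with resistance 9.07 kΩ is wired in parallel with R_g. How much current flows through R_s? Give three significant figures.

I ≈ 3.26 mA

R_g‖R_L = 3967 Ω, so the source sees R_s + R_g‖R_L = 4147 Ω.
I = 13.5 V / 4147 Ω = 3.26 mA.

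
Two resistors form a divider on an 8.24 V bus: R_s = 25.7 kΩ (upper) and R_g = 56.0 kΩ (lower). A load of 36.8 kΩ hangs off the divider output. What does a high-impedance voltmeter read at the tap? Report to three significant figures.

V_out ≈ 3.82 V

The load sits in parallel with R_g: R_g‖R_L = (56.0 × 36.8) / (56.0 + 36.8) = 22.21 kΩ.
V_out = 8.24 × 22.21 / (25.7 + 22.21) = 8.24 × 22.21/47.91 = 3.82 V.
(Unloaded it would have been 5.65 V.)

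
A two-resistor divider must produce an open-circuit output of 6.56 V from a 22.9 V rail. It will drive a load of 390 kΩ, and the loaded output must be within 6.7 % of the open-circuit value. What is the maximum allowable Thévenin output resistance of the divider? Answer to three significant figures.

Loading drop = R_th/(R_th + R_L) ≤ 0.0670, so R_th ≤ R_L · ε/(1−ε) = 390 kΩ × 0.0670/0.9330 = 28.0 kΩ.
(Any R1, R2 with R2/(R1+R2) = 0.286 and R1‖R2 ≤ 28.0 kΩ will meet the spec.)

R_th ≤ 28.0 kΩ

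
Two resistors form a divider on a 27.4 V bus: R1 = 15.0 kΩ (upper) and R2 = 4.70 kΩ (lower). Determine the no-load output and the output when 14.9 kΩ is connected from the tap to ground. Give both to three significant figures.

Unloaded: 6.54 V; loaded: 5.27 V

Open-circuit: V = 27.4 × 4.70/(15.0 + 4.70) = 6.54 V.
With the load, R2 becomes R2‖R_L = 3.573 kΩ, so V = 27.4 × 3.573/18.57 = 5.27 V.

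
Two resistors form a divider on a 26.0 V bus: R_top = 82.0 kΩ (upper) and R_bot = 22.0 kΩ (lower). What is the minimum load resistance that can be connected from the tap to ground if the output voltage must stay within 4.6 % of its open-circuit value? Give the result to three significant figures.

R_L(min) ≈ 360 kΩ

Output resistance R_th = R_top‖R_bot = (82.0 × 22.0)/104.0 = 17.35 kΩ.
The fractional drop is R_th/(R_th + R_L); requiring this ≤ 0.0460 gives R_L ≥ R_th(1/0.0460 − 1) = 17.35 × 20.74 = 360 kΩ.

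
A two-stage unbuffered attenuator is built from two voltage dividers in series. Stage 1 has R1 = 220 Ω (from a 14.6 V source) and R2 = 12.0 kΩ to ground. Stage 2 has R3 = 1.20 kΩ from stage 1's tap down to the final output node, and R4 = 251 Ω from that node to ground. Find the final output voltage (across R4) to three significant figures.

V_out ≈ 2.16 V

Stage 2 presents R3+R4 = 1451 Ω as a load on stage 1's tap.
Stage 1's lower leg becomes R2‖(R3+R4) = 1294 Ω, so V_mid = 14.6 × 1294/1514 = 12.48 V.
Stage 2 is itself unloaded: V_out = V_mid × R4/(R3+R4) = 12.48 × 251/1451 = 2.16 V.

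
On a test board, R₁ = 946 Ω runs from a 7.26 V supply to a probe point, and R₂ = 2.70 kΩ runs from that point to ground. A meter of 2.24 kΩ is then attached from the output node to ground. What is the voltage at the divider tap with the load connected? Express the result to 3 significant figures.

V_out ≈ 4.10 V

The load sits in parallel with R₂: R₂‖R_L = (2700 × 2240) / (2700 + 2240) = 1224 Ω.
V_out = 7.26 × 1224 / (946 + 1224) = 7.26 × 1224/2170 = 4.10 V.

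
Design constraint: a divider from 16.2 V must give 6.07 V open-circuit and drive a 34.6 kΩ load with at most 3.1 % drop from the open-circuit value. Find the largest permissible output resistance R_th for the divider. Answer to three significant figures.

Loading drop = R_th/(R_th + R_L) ≤ 0.0310, so R_th ≤ R_L · ε/(1−ε) = 34.6 kΩ × 0.0310/0.9690 = 1.11 kΩ.

R_th ≤ 1.11 kΩ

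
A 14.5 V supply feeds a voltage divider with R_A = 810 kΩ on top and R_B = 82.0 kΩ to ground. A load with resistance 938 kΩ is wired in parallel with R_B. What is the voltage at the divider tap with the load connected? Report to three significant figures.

The load sits in parallel with R_B: R_B‖R_L = (82.0 × 938) / (82.0 + 938) = 75.41 kΩ.
V_out = 14.5 × 75.41 / (810 + 75.41) = 14.5 × 75.41/885.4 = 1.23 V.

V_out ≈ 1.23 V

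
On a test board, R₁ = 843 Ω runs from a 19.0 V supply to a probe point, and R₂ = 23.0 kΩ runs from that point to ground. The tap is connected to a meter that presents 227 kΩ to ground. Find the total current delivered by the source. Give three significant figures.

R₂‖R_L = 20880 Ω, so the source sees R₁ + R₂‖R_L = 21730 Ω.
I = 19.0 V / 21730 Ω = 0.874 mA.

I ≈ 0.874 mA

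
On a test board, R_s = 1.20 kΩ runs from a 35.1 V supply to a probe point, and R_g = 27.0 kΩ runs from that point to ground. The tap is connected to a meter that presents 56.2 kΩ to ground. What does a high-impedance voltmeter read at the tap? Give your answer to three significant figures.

The load sits in parallel with R_g: R_g‖R_L = (27.0 × 56.2) / (27.0 + 56.2) = 18.24 kΩ.
V_out = 35.1 × 18.24 / (1.20 + 18.24) = 35.1 × 18.24/19.44 = 32.9 V.

V_out ≈ 32.9 V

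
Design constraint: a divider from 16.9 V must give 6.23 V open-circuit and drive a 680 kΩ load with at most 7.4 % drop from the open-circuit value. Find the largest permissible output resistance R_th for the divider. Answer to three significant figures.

R_th ≤ 54.3 kΩ

Loading drop = R_th/(R_th + R_L) ≤ 0.0740, so R_th ≤ R_L · ε/(1−ε) = 680 kΩ × 0.0740/0.9260 = 54.3 kΩ.
(Any R1, R2 with R2/(R1+R2) = 0.369 and R1‖R2 ≤ 54.3 kΩ will meet the spec.)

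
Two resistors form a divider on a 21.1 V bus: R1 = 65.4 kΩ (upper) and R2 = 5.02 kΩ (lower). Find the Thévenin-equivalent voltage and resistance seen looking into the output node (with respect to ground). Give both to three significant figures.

V_th is the open-circuit tap voltage: 21.1 × 5.02/(65.4 + 5.02) = 1.50 V.
With the supply zeroed, R1 and R2 appear in parallel from the tap: R_th = R1‖R2 = (65.4 × 5.02)/70.42 = 4.66 kΩ.

V_th = 1.50 V, R_th = 4.66 kΩ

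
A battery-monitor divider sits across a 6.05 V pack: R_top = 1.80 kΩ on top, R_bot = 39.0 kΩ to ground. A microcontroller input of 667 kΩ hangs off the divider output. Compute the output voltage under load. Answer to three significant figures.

V_out ≈ 5.77 V

The load sits in parallel with R_bot: R_bot‖R_L = (39.0 × 667) / (39.0 + 667) = 36.85 kΩ.
V_out = 6.05 × 36.85 / (1.80 + 36.85) = 6.05 × 36.85/38.65 = 5.77 V.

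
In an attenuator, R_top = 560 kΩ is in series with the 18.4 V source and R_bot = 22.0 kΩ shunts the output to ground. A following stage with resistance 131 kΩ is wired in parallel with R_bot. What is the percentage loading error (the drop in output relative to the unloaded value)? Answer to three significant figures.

13.9 %

The divider's output (Thévenin) resistance is R_top‖R_bot = 21.17 kΩ.
Fractional drop under load = R_th/(R_th + R_L) = 21.17 / (21.17 + 131) = 0.1391.
So the output falls by 13.9 %.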